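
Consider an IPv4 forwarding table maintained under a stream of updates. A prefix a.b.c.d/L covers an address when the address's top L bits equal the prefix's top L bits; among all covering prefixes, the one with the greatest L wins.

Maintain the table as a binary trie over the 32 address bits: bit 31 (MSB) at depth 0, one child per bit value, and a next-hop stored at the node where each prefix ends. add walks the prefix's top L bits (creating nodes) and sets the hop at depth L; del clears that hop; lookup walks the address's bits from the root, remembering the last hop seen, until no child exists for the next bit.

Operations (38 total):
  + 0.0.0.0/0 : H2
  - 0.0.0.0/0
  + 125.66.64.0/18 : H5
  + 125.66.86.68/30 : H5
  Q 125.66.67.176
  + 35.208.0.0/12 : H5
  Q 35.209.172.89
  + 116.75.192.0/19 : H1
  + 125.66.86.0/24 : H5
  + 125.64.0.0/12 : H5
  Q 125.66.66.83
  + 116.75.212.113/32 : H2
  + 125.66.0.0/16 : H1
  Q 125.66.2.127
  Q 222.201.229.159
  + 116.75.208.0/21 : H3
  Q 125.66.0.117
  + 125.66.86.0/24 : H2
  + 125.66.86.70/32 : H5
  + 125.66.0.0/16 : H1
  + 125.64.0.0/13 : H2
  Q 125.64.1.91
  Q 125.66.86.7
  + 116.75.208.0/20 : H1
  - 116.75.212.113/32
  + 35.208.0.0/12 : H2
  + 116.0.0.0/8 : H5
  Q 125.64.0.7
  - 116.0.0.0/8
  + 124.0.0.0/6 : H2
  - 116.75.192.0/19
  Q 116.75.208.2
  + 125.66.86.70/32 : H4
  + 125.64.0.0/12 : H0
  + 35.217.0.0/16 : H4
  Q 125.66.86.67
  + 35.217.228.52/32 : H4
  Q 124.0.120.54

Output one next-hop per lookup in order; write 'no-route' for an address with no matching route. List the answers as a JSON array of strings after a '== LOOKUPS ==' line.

Trace:
  add 0.0.0.0/0 -> H2 at depth 0
  - 0.0.0.0/0 clear@0
  add 125.66.64.0/18 -> H5 at depth 18
  add 125.66.86.68/30 -> H5 at depth 30
  lookup 125.66.67.176: bits 0111110101000010010 walk d0:-→d1:-→d2:-→d3:-→d4:-→d5:-→d6:-→d7:-→d8:-→d9:-→d10:-→d11:-→d12:-→d13:-→d14:-→d15:-→d16:-→d17:-→d18:H5→d19:- -> H5
  add 35.208.0.0/12 -> H5 at depth 12
  lookup 35.209.172.89: bits 001000111101 walk d0:-→d1:-→d2:-→d3:-→d4:-→d5:-→d6:-→d7:-→d8:-→d9:-→d10:-→d11:-→d12:H5 -> H5
  add 116.75.192.0/19 -> H1 at depth 19
  add 125.66.86.0/24 -> H5 at depth 24
  add 125.64.0.0/12 -> H5 at depth 12
  lookup 125.66.66.83: bits 0111110101000010010 walk d0:-→d1:-→d2:-→d3:-→d4:-→d5:-→d6:-→d7:-→d8:-→d9:-→d10:-→d11:-→d12:H5→d13:-→d14:-→d15:-→d16:-→d17:-→d18:H5→d19:- -> H5
  add 116.75.212.113/32 -> H2 at depth 32
  add 125.66.0.0/16 -> H1 at depth 16
  lookup 125.66.2.127: bits 01111101010000100 walk d0:-→d1:-→d2:-→d3:-→d4:-→d5:-→d6:-→d7:-→d8:-→d9:-→d10:-→d11:-→d12:H5→d13:-→d14:-→d15:-→d16:H1→d17:- -> H1
  lookup 222.201.229.159: bits ε walk d0:- -> no-route
  add 116.75.208.0/21 -> H3 at depth 21
  lookup 125.66.0.117: bits 01111101010000100 walk d0:-→d1:-→d2:-→d3:-→d4:-→d5:-→d6:-→d7:-→d8:-→d9:-→d10:-→d11:-→d12:H5→d13:-→d14:-→d15:-→d16:H1→d17:- -> H1
  add 125.66.86.0/24 -> H2 at depth 24
  add 125.66.86.70/32 -> H5 at depth 32
  add 125.66.0.0/16 -> H1 at depth 16
  add 125.64.0.0/13 -> H2 at depth 13
  lookup 125.64.1.91: bits 01111101010000 walk d0:-→d1:-→d2:-→d3:-→d4:-→d5:-→d6:-→d7:-→d8:-→d9:-→d10:-→d11:-→d12:H5→d13:H2→d14:- -> H2
  lookup 125.66.86.7: bits 0111110101000010010101100 walk d0:-→d1:-→d2:-→d3:-→d4:-→d5:-→d6:-→d7:-→d8:-→d9:-→d10:-→d11:-→d12:H5→d13:H2→d14:-→d15:-→d16:H1→d17:-→d18:H5→d19:-→d20:-→d21:-→d22:-→d23:-→d24:H2→d25:- -> H2
  add 116.75.208.0/20 -> H1 at depth 20
  - 116.75.212.113/32 clear@32
  add 35.208.0.0/12 -> H2 at depth 12
  add 116.0.0.0/8 -> H5 at depth 8
  lookup 125.64.0.7: bits 01111101010000 walk d0:-→d1:-→d2:-→d3:-→d4:-→d5:-→d6:-→d7:-→d8:-→d9:-→d10:-→d11:-→d12:H5→d13:H2→d14:- -> H2
  - 116.0.0.0/8 clear@8
  add 124.0.0.0/6 -> H2 at depth 6
  - 116.75.192.0/19 clear@19
  lookup 116.75.208.2: bits 011101000100101111010 walk d0:-→d1:-→d2:-→d3:-→d4:-→d5:-→d6:-→d7:-→d8:-→d9:-→d10:-→d11:-→d12:-→d13:-→d14:-→d15:-→d16:-→d17:-→d18:-→d19:-→d20:H1→d21:H3 -> H3
  add 125.66.86.70/32 -> H4 at depth 32
  add 125.64.0.0/12 -> H0 at depth 12
  add 35.217.0.0/16 -> H4 at depth 16
  lookup 125.66.86.67: bits 01111101010000100101011001000 walk d0:-→d1:-→d2:-→d3:-→d4:-→d5:-→d6:H2→d7:-→d8:-→d9:-→d10:-→d11:-→d12:H0→d13:H2→d14:-→d15:-→d16:H1→d17:-→d18:H5→d19:-→d20:-→d21:-→d22:-→d23:-→d24:H2→d25:-→d26:-→d27:-→d28:-→d29:- -> H2
  add 35.217.228.52/32 -> H4 at depth 32
  lookup 124.0.120.54: bits 0111110 walk d0:-→d1:-→d2:-→d3:-→d4:-→d5:-→d6:H2→d7:- -> H2

== LOOKUPS ==
["H5","H5","H5","H1","no-route","H1","H2","H2","H2","H3","H2","H2"]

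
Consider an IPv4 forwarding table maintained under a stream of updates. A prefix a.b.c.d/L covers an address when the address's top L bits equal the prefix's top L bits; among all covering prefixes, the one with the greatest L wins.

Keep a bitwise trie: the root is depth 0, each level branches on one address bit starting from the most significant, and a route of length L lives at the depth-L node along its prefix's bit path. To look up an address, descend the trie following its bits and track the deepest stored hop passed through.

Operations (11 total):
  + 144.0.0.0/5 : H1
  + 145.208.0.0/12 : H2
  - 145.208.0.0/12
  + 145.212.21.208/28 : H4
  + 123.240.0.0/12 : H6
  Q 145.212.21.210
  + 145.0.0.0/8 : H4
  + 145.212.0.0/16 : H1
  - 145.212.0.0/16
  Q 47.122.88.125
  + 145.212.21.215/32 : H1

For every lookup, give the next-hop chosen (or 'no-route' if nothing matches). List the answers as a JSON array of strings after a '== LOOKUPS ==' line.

Trace:
  add 144.0.0.0/5 -> H1 at depth 5
  add 145.208.0.0/12 -> H2 at depth 12
  - 145.208.0.0/12 clear@12
  add 145.212.21.208/28 -> H4 at depth 28
  add 123.240.0.0/12 -> H6 at depth 12
  ? 145.212.21.210  path d0:-→d1:-→d2:-→d3:-→d4:-→d5:H1→d6:-→d7:-→d8:-→d9:-→d10:-→d11:-→d12:-→d13:-→d14:-→d15:-→d16:-→d17:-→d18:-→d19:-→d20:-→d21:-→d22:-→d23:-→d24:-→d25:-→d26:-→d27:-→d28:H4  best=H4
  add 145.0.0.0/8 -> H4 at depth 8
  add 145.212.0.0/16 -> H1 at depth 16
  - 145.212.0.0/16 clear@16
  ? 47.122.88.125  path d0:-→d1:-  best=no-route
  add 145.212.21.215/32 -> H1 at depth 32

== LOOKUPS ==
["H4","no-route"]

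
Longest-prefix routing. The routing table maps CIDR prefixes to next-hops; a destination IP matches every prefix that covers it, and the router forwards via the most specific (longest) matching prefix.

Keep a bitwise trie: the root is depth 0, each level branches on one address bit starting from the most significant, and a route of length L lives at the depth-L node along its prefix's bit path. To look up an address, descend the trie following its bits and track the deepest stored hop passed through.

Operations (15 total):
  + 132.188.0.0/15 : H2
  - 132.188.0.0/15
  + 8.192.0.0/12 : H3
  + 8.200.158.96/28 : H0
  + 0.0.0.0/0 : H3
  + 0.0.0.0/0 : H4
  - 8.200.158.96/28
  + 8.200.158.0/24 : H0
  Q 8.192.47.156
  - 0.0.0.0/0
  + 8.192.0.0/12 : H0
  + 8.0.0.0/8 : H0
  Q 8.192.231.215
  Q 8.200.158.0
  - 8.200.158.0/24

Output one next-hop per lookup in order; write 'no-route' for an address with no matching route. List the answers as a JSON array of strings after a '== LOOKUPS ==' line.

Trace:
  add 132.188.0.0/15 -> H2 at depth 15
  - 132.188.0.0/15 clear@15
  add 8.192.0.0/12 -> H3 at depth 12
  add 8.200.158.96/28 -> H0 at depth 28
  add 0.0.0.0/0 -> H3 at depth 0
  add 0.0.0.0/0 -> H4 at depth 0
  - 8.200.158.96/28 clear@28
  add 8.200.158.0/24 -> H0 at depth 24
  lookup 8.192.47.156: bits 000010001100 walk d0:H4→d1:-→d2:-→d3:-→d4:-→d5:-→d6:-→d7:-→d8:-→d9:-→d10:-→d11:-→d12:H3 -> H3
  - 0.0.0.0/0 clear@0
  add 8.192.0.0/12 -> H0 at depth 12
  add 8.0.0.0/8 -> H0 at depth 8
  lookup 8.192.231.215: bits 000010001100 walk d0:-→d1:-→d2:-→d3:-→d4:-→d5:-→d6:-→d7:-→d8:H0→d9:-→d10:-→d11:-→d12:H0 -> H0
  lookup 8.200.158.0: bits 0000100011001000100111100 walk d0:-→d1:-→d2:-→d3:-→d4:-→d5:-→d6:-→d7:-→d8:H0→d9:-→d10:-→d11:-→d12:H0→d13:-→d14:-→d15:-→d16:-→d17:-→d18:-→d19:-→d20:-→d21:-→d22:-→d23:-→d24:H0→d25:- -> H0
  - 8.200.158.0/24 clear@24

== LOOKUPS ==
["H3","H0","H0"]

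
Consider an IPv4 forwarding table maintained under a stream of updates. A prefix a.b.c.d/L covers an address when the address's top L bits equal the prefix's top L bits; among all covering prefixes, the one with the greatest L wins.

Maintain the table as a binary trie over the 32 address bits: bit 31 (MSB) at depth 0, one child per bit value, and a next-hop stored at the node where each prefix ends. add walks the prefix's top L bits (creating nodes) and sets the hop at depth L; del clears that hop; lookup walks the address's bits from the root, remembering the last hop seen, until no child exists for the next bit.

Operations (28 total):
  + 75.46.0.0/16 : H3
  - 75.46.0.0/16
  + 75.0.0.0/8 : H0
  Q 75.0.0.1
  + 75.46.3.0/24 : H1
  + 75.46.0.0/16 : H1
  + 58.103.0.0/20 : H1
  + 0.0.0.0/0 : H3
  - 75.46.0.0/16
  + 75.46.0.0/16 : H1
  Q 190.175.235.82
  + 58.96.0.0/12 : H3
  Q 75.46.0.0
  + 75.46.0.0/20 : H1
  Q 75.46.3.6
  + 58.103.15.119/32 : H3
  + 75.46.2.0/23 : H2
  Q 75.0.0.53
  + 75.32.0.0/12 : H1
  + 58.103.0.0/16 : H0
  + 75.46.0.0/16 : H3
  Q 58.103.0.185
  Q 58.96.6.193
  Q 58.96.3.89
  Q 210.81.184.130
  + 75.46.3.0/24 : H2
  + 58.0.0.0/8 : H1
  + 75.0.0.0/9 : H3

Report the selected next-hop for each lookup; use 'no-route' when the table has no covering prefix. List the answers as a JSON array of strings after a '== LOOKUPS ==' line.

Process each operation:
  + 75.46.0.0/16 (H3) depth=16
  - 75.46.0.0/16 clear@16
  + 75.0.0.0/8 (H0) depth=8
  ? 75.0.0.1  path d0:-→d1:-→d2:-→d3:-→d4:-→d5:-→d6:-→d7:-→d8:H0→d9:-→d10:-  best=H0
  + 75.46.3.0/24 (H1) depth=24
  + 75.46.0.0/16 (H1) depth=16
  + 58.103.0.0/20 (H1) depth=20
  + 0.0.0.0/0 (H3) depth=0
  - 75.46.0.0/16 clear@16
  + 75.46.0.0/16 (H1) depth=16
  ? 190.175.235.82  path d0:H3  best=H3
  + 58.96.0.0/12 (H3) depth=12
  ? 75.46.0.0  path d0:H3→d1:-→d2:-→d3:-→d4:-→d5:-→d6:-→d7:-→d8:H0→d9:-→d10:-→d11:-→d12:-→d13:-→d14:-→d15:-→d16:H1→d17:-→d18:-→d19:-→d20:-→d21:-→d22:-  best=H1
  + 75.46.0.0/20 (H1) depth=20
  ? 75.46.3.6  path d0:H3→d1:-→d2:-→d3:-→d4:-→d5:-→d6:-→d7:-→d8:H0→d9:-→d10:-→d11:-→d12:-→d13:-→d14:-→d15:-→d16:H1→d17:-→d18:-→d19:-→d20:H1→d21:-→d22:-→d23:-→d24:H1  best=H1
  + 58.103.15.119/32 (H3) depth=32
  + 75.46.2.0/23 (H2) depth=23
  ? 75.0.0.53  path d0:H3→d1:-→d2:-→d3:-→d4:-→d5:-→d6:-→d7:-→d8:H0→d9:-→d10:-  best=H0
  + 75.32.0.0/12 (H1) depth=12
  + 58.103.0.0/16 (H0) depth=16
  + 75.46.0.0/16 (H3) depth=16
  ? 58.103.0.185  path d0:H3→d1:-→d2:-→d3:-→d4:-→d5:-→d6:-→d7:-→d8:-→d9:-→d10:-→d11:-→d12:H3→d13:-→d14:-→d15:-→d16:H0→d17:-→d18:-→d19:-→d20:H1  best=H1
  ? 58.96.6.193  path d0:H3→d1:-→d2:-→d3:-→d4:-→d5:-→d6:-→d7:-→d8:-→d9:-→d10:-→d11:-→d12:H3→d13:-  best=H3
  ? 58.96.3.89  path d0:H3→d1:-→d2:-→d3:-→d4:-→d5:-→d6:-→d7:-→d8:-→d9:-→d10:-→d11:-→d12:H3→d13:-  best=H3
  ? 210.81.184.130  path d0:H3  best=H3
  + 75.46.3.0/24 (H2) depth=24
  + 58.0.0.0/8 (H1) depth=8
  + 75.0.0.0/9 (H3) depth=9

== LOOKUPS ==
["H0","H3","H1","H1","H0","H1","H3","H3","H3"]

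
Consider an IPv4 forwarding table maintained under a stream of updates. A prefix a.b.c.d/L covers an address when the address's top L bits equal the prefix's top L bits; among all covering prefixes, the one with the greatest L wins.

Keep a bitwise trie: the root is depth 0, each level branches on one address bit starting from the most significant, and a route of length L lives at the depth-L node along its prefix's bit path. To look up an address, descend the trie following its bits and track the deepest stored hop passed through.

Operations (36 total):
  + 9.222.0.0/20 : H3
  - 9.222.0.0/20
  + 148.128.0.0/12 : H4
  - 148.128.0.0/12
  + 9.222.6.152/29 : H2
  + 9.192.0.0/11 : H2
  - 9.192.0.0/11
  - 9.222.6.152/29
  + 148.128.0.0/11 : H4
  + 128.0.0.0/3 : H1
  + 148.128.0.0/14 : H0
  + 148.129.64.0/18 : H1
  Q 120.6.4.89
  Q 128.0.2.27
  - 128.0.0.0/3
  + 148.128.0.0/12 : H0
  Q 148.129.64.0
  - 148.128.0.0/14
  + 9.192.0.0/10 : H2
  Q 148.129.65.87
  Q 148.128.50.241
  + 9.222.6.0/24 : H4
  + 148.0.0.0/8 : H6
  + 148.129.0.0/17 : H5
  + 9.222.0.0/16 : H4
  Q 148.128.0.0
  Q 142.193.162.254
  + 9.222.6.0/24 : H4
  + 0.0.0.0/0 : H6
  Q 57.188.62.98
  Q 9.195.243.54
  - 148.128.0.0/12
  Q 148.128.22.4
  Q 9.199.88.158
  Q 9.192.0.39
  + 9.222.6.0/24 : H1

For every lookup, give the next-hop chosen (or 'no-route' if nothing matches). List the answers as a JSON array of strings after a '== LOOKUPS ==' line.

Apply in order:
  + 9.222.0.0/20 (H3) depth=20
  del 9.222.0.0/20 (clear depth 20)
  + 148.128.0.0/12 (H4) depth=12
  del 148.128.0.0/12 (clear depth 12)
  + 9.222.6.152/29 (H2) depth=29
  + 9.192.0.0/11 (H2) depth=11
  del 9.192.0.0/11 (clear depth 11)
  del 9.222.6.152/29 (clear depth 29)
  + 148.128.0.0/11 (H4) depth=11
  + 128.0.0.0/3 (H1) depth=3
  + 148.128.0.0/14 (H0) depth=14
  + 148.129.64.0/18 (H1) depth=18
  Q 120.6.4.89: descend 0 ; hops seen [∅] ; pick no-route
  Q 128.0.2.27: descend 100 ; hops seen [H1] ; pick H1
  del 128.0.0.0/3 (clear depth 3)
  + 148.128.0.0/12 (H0) depth=12
  Q 148.129.64.0: descend 100101001000000101 ; hops seen [H4,H0,H0,H1] ; pick H1
  del 148.128.0.0/14 (clear depth 14)
  + 9.192.0.0/10 (H2) depth=10
  Q 148.129.65.87: descend 100101001000000101 ; hops seen [H4,H0,H1] ; pick H1
  Q 148.128.50.241: descend 100101001000000 ; hops seen [H4,H0] ; pick H0
  + 9.222.6.0/24 (H4) depth=24
  + 148.0.0.0/8 (H6) depth=8
  + 148.129.0.0/17 (H5) depth=17
  + 9.222.0.0/16 (H4) depth=16
  Q 148.128.0.0: descend 100101001000000 ; hops seen [H6,H4,H0] ; pick H0
  Q 142.193.162.254: descend 100 ; hops seen [∅] ; pick no-route
  + 9.222.6.0/24 (H4) depth=24
  + 0.0.0.0/0 (H6) depth=0
  Q 57.188.62.98: descend 00 ; hops seen [H6] ; pick H6
  Q 9.195.243.54: descend 00001001110 ; hops seen [H6,H2] ; pick H2
  del 148.128.0.0/12 (clear depth 12)
  Q 148.128.22.4: descend 100101001000000 ; hops seen [H6,H6,H4] ; pick H4
  Q 9.199.88.158: descend 00001001110 ; hops seen [H6,H2] ; pick H2
  Q 9.192.0.39: descend 00001001110 ; hops seen [H6,H2] ; pick H2
  + 9.222.6.0/24 (H1) depth=24

== LOOKUPS ==
["no-route","H1","H1","H1","H0","H0","no-route","H6","H2","H4","H2","H2"]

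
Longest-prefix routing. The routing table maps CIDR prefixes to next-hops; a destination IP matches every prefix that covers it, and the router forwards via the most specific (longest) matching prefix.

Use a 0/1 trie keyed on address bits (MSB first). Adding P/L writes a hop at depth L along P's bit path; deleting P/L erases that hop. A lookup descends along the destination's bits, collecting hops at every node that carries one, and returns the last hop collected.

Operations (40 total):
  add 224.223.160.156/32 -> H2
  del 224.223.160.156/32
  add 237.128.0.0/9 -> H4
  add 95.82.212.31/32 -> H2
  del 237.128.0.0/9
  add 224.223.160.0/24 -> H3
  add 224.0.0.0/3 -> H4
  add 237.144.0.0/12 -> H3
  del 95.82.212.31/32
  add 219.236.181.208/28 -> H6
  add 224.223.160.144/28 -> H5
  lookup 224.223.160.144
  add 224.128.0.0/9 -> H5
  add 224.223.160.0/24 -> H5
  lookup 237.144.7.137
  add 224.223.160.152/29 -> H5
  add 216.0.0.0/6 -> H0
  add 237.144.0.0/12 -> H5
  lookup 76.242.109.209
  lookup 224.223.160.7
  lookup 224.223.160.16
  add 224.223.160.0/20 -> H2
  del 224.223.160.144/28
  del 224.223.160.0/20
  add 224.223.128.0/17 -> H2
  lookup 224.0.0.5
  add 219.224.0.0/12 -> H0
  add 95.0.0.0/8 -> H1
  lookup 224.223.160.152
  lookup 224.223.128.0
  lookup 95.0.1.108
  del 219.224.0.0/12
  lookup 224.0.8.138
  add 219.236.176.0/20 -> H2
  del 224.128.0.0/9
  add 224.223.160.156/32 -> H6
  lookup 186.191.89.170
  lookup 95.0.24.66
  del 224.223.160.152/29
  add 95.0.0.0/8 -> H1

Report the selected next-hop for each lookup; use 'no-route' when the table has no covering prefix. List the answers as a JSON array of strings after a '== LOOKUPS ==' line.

Process each operation:
  + 224.223.160.156/32 (H2) depth=32
  del 224.223.160.156/32 (clear depth 32)
  + 237.128.0.0/9 (H4) depth=9
  + 95.82.212.31/32 (H2) depth=32
  del 237.128.0.0/9 (clear depth 9)
  + 224.223.160.0/24 (H3) depth=24
  + 224.0.0.0/3 (H4) depth=3
  + 237.144.0.0/12 (H3) depth=12
  del 95.82.212.31/32 (clear depth 32)
  + 219.236.181.208/28 (H6) depth=28
  + 224.223.160.144/28 (H5) depth=28
  Q 224.223.160.144: descend 1110000011011111101000001001 ; hops seen [H4,H3,H5] ; pick H5
  + 224.128.0.0/9 (H5) depth=9
  + 224.223.160.0/24 (H5) depth=24
  Q 237.144.7.137: descend 111011011001 ; hops seen [H4,H3] ; pick H3
  + 224.223.160.152/29 (H5) depth=29
  + 216.0.0.0/6 (H0) depth=6
  + 237.144.0.0/12 (H5) depth=12
  Q 76.242.109.209: descend 010 ; hops seen [∅] ; pick no-route
  Q 224.223.160.7: descend 111000001101111110100000 ; hops seen [H4,H5,H5] ; pick H5
  Q 224.223.160.16: descend 111000001101111110100000 ; hops seen [H4,H5,H5] ; pick H5
  + 224.223.160.0/20 (H2) depth=20
  del 224.223.160.144/28 (clear depth 28)
  del 224.223.160.0/20 (clear depth 20)
  + 224.223.128.0/17 (H2) depth=17
  Q 224.0.0.5: descend 11100000 ; hops seen [H4] ; pick H4
  + 219.224.0.0/12 (H0) depth=12
  + 95.0.0.0/8 (H1) depth=8
  Q 224.223.160.152: descend 11100000110111111010000010011 ; hops seen [H4,H5,H2,H5,H5] ; pick H5
  Q 224.223.128.0: descend 111000001101111110 ; hops seen [H4,H5,H2] ; pick H2
  Q 95.0.1.108: descend 010111110 ; hops seen [H1] ; pick H1
  del 219.224.0.0/12 (clear depth 12)
  Q 224.0.8.138: descend 11100000 ; hops seen [H4] ; pick H4
  + 219.236.176.0/20 (H2) depth=20
  del 224.128.0.0/9 (clear depth 9)
  + 224.223.160.156/32 (H6) depth=32
  Q 186.191.89.170: descend 1 ; hops seen [∅] ; pick no-route
  Q 95.0.24.66: descend 010111110 ; hops seen [H1] ; pick H1
  del 224.223.160.152/29 (clear depth 29)
  + 95.0.0.0/8 (H1) depth=8

== LOOKUPS ==
["H5","H3","no-route","H5","H5","H4","H5","H2","H1","H4","no-route","H1"]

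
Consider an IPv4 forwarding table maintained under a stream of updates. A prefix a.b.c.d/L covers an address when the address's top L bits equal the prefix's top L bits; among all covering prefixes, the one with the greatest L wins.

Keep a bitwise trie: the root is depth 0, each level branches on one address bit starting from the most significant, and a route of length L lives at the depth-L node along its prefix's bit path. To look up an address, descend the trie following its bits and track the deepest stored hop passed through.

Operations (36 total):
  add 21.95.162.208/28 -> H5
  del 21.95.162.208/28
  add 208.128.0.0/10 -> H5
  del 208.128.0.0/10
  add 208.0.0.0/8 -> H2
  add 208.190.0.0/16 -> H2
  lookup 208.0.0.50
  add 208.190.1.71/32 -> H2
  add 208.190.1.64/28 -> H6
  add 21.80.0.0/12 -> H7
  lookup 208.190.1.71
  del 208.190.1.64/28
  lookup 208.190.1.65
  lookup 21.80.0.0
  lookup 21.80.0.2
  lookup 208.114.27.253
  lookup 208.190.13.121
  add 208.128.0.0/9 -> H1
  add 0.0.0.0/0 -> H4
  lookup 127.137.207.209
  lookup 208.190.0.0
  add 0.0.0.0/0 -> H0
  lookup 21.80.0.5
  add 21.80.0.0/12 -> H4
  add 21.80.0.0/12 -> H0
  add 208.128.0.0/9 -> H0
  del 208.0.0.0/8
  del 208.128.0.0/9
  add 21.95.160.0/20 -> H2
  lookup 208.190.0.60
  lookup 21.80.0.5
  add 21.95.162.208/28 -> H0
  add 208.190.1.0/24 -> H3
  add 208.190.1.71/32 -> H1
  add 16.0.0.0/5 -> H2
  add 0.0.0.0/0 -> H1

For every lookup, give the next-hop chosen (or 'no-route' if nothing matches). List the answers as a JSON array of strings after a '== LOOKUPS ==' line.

Apply in order:
  add 21.95.162.208/28 -> H5 at depth 28
  del 21.95.162.208/28 (clear depth 28)
  add 208.128.0.0/10 -> H5 at depth 10
  del 208.128.0.0/10 (clear depth 10)
  add 208.0.0.0/8 -> H2 at depth 8
  add 208.190.0.0/16 -> H2 at depth 16
  Q 208.0.0.50: descend 11010000 ; hops seen [H2] ; pick H2
  add 208.190.1.71/32 -> H2 at depth 32
  add 208.190.1.64/28 -> H6 at depth 28
  add 21.80.0.0/12 -> H7 at depth 12
  Q 208.190.1.71: descend 11010000101111100000000101000111 ; hops seen [H2,H2,H6,H2] ; pick H2
  del 208.190.1.64/28 (clear depth 28)
  Q 208.190.1.65: descend 11010000101111100000000101000 ; hops seen [H2,H2] ; pick H2
  Q 21.80.0.0: descend 000101010101 ; hops seen [H7] ; pick H7
  Q 21.80.0.2: descend 000101010101 ; hops seen [H7] ; pick H7
  Q 208.114.27.253: descend 11010000 ; hops seen [H2] ; pick H2
  Q 208.190.13.121: descend 11010000101111100000 ; hops seen [H2,H2] ; pick H2
  add 208.128.0.0/9 -> H1 at depth 9
  add 0.0.0.0/0 -> H4 at depth 0
  Q 127.137.207.209: descend 0 ; hops seen [H4] ; pick H4
  Q 208.190.0.0: descend 11010000101111100000000 ; hops seen [H4,H2,H1,H2] ; pick H2
  add 0.0.0.0/0 -> H0 at depth 0
  Q 21.80.0.5: descend 000101010101 ; hops seen [H0,H7] ; pick H7
  add 21.80.0.0/12 -> H4 at depth 12
  add 21.80.0.0/12 -> H0 at depth 12
  add 208.128.0.0/9 -> H0 at depth 9
  del 208.0.0.0/8 (clear depth 8)
  del 208.128.0.0/9 (clear depth 9)
  add 21.95.160.0/20 -> H2 at depth 20
  Q 208.190.0.60: descend 11010000101111100000000 ; hops seen [H0,H2] ; pick H2
  Q 21.80.0.5: descend 000101010101 ; hops seen [H0,H0] ; pick H0
  add 21.95.162.208/28 -> H0 at depth 28
  add 208.190.1.0/24 -> H3 at depth 24
  add 208.190.1.71/32 -> H1 at depth 32
  add 16.0.0.0/5 -> H2 at depth 5
  add 0.0.0.0/0 -> H1 at depth 0

== LOOKUPS ==
["H2","H2","H2","H7","H7","H2","H2","H4","H2","H7","H2","H0"]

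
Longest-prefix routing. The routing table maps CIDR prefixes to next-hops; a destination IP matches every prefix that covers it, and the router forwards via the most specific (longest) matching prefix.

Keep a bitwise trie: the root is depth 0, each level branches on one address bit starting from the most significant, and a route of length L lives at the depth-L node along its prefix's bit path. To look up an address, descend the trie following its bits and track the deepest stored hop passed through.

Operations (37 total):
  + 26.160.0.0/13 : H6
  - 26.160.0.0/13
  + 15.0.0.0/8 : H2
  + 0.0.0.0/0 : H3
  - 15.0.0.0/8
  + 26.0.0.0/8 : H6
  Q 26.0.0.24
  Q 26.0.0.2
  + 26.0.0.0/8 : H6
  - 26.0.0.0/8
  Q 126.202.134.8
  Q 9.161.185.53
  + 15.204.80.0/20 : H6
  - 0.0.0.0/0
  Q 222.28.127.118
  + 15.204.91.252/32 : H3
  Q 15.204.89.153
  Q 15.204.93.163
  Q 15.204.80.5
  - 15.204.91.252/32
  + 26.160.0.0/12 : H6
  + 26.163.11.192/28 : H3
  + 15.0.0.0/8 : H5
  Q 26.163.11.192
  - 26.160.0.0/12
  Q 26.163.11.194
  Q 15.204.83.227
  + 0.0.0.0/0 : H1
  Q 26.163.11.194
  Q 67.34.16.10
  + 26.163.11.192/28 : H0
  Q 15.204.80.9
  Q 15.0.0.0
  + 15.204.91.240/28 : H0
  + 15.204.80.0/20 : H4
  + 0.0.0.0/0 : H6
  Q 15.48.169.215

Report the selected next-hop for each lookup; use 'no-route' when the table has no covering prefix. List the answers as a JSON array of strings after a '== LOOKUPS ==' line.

Apply in order:
  + 26.160.0.0/13 (H6) depth=13
  - 26.160.0.0/13 clear@13
  + 15.0.0.0/8 (H2) depth=8
  + 0.0.0.0/0 (H3) depth=0
  - 15.0.0.0/8 clear@8
  + 26.0.0.0/8 (H6) depth=8
  Q 26.0.0.24: descend 00011010 ; hops seen [H3,H6] ; pick H6
  Q 26.0.0.2: descend 00011010 ; hops seen [H3,H6] ; pick H6
  + 26.0.0.0/8 (H6) depth=8
  - 26.0.0.0/8 clear@8
  Q 126.202.134.8: descend 0 ; hops seen [H3] ; pick H3
  Q 9.161.185.53: descend 00001 ; hops seen [H3] ; pick H3
  + 15.204.80.0/20 (H6) depth=20
  - 0.0.0.0/0 clear@0
  Q 222.28.127.118: descend ε ; hops seen [∅] ; pick no-route
  + 15.204.91.252/32 (H3) depth=32
  Q 15.204.89.153: descend 0000111111001100010110 ; hops seen [H6] ; pick H6
  Q 15.204.93.163: descend 000011111100110001011 ; hops seen [H6] ; pick H6
  Q 15.204.80.5: descend 00001111110011000101 ; hops seen [H6] ; pick H6
  - 15.204.91.252/32 clear@32
  + 26.160.0.0/12 (H6) depth=12
  + 26.163.11.192/28 (H3) depth=28
  + 15.0.0.0/8 (H5) depth=8
  Q 26.163.11.192: descend 0001101010100011000010111100 ; hops seen [H6,H3] ; pick H3
  - 26.160.0.0/12 clear@12
  Q 26.163.11.194: descend 0001101010100011000010111100 ; hops seen [H3] ; pick H3
  Q 15.204.83.227: descend 00001111110011000101 ; hops seen [H5,H6] ; pick H6
  + 0.0.0.0/0 (H1) depth=0
  Q 26.163.11.194: descend 0001101010100011000010111100 ; hops seen [H1,H3] ; pick H3
  Q 67.34.16.10: descend 0 ; hops seen [H1] ; pick H1
  + 26.163.11.192/28 (H0) depth=28
  Q 15.204.80.9: descend 00001111110011000101 ; hops seen [H1,H5,H6] ; pick H6
  Q 15.0.0.0: descend 00001111 ; hops seen [H1,H5] ; pick H5
  + 15.204.91.240/28 (H0) depth=28
  + 15.204.80.0/20 (H4) depth=20
  + 0.0.0.0/0 (H6) depth=0
  Q 15.48.169.215: descend 00001111 ; hops seen [H6,H5] ; pick H5

== LOOKUPS ==
["H6","H6","H3","H3","no-route","H6","H6","H6","H3","H3","H6","H3","H1","H6","H5","H5"]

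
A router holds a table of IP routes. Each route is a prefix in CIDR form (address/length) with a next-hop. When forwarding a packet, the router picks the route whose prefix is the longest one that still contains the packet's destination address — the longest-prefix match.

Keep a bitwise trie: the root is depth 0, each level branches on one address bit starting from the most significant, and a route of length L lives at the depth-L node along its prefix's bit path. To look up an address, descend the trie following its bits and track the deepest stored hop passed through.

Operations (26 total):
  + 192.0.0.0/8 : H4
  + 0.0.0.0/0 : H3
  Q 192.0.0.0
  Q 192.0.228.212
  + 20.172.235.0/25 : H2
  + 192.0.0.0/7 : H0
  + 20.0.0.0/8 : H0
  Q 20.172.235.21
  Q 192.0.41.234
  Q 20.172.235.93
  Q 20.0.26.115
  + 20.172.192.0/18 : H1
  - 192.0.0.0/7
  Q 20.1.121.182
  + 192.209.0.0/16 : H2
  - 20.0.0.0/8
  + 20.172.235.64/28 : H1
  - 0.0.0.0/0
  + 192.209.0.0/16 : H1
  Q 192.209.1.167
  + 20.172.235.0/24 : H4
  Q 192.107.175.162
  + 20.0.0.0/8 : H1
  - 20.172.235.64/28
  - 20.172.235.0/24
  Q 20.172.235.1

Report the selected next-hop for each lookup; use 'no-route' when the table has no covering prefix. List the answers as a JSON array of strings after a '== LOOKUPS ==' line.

Process each operation:
  + 192.0.0.0/8 (H4) depth=8
  + 0.0.0.0/0 (H3) depth=0
  Q 192.0.0.0: descend 11000000 ; hops seen [H3,H4] ; pick H4
  Q 192.0.228.212: descend 11000000 ; hops seen [H3,H4] ; pick H4
  + 20.172.235.0/25 (H2) depth=25
  + 192.0.0.0/7 (H0) depth=7
  + 20.0.0.0/8 (H0) depth=8
  Q 20.172.235.21: descend 0001010010101100111010110 ; hops seen [H3,H0,H2] ; pick H2
  Q 192.0.41.234: descend 11000000 ; hops seen [H3,H0,H4] ; pick H4
  Q 20.172.235.93: descend 0001010010101100111010110 ; hops seen [H3,H0,H2] ; pick H2
  Q 20.0.26.115: descend 00010100 ; hops seen [H3,H0] ; pick H0
  + 20.172.192.0/18 (H1) depth=18
  del 192.0.0.0/7 (clear depth 7)
  Q 20.1.121.182: descend 00010100 ; hops seen [H3,H0] ; pick H0
  + 192.209.0.0/16 (H2) depth=16
  del 20.0.0.0/8 (clear depth 8)
  + 20.172.235.64/28 (H1) depth=28
  del 0.0.0.0/0 (clear depth 0)
  + 192.209.0.0/16 (H1) depth=16
  Q 192.209.1.167: descend 1100000011010001 ; hops seen [H4,H1] ; pick H1
  + 20.172.235.0/24 (H4) depth=24
  Q 192.107.175.162: descend 11000000 ; hops seen [H4] ; pick H4
  + 20.0.0.0/8 (H1) depth=8
  del 20.172.235.64/28 (clear depth 28)
  del 20.172.235.0/24 (clear depth 24)
  Q 20.172.235.1: descend 0001010010101100111010110 ; hops seen [H1,H1,H2] ; pick H2

== LOOKUPS ==
["H4","H4","H2","H4","H2","H0","H0","H1","H4","H2"]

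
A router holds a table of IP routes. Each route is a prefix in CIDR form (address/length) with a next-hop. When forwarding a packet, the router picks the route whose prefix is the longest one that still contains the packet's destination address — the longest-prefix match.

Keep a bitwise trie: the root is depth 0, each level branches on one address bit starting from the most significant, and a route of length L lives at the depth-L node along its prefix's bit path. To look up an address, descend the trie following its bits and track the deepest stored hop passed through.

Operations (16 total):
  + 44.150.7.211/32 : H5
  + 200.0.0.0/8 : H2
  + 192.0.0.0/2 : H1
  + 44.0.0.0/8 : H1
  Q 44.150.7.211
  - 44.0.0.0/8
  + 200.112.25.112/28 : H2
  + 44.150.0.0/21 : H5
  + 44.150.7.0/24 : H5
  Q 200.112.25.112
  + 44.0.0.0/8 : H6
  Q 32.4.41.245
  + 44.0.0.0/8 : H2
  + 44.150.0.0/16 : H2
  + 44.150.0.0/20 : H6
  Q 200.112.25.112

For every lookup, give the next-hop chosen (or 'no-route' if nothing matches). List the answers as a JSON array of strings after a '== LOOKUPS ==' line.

Process each operation:
  add 44.150.7.211/32 -> H5 at depth 32
  add 200.0.0.0/8 -> H2 at depth 8
  add 192.0.0.0/2 -> H1 at depth 2
  add 44.0.0.0/8 -> H1 at depth 8
  lookup 44.150.7.211: bits 00101100100101100000011111010011 walk d0:-→d1:-→d2:-→d3:-→d4:-→d5:-→d6:-→d7:-→d8:H1→d9:-→d10:-→d11:-→d12:-→d13:-→d14:-→d15:-→d16:-→d17:-→d18:-→d19:-→d20:-→d21:-→d22:-→d23:-→d24:-→d25:-→d26:-→d27:-→d28:-→d29:-→d30:-→d31:-→d32:H5 -> H5
  - 44.0.0.0/8 clear@8
  add 200.112.25.112/28 -> H2 at depth 28
  add 44.150.0.0/21 -> H5 at depth 21
  add 44.150.7.0/24 -> H5 at depth 24
  lookup 200.112.25.112: bits 1100100001110000000110010111 walk d0:-→d1:-→d2:H1→d3:-→d4:-→d5:-→d6:-→d7:-→d8:H2→d9:-→d10:-→d11:-→d12:-→d13:-→d14:-→d15:-→d16:-→d17:-→d18:-→d19:-→d20:-→d21:-→d22:-→d23:-→d24:-→d25:-→d26:-→d27:-→d28:H2 -> H2
  add 44.0.0.0/8 -> H6 at depth 8
  lookup 32.4.41.245: bits 0010 walk d0:-→d1:-→d2:-→d3:-→d4:- -> no-route
  add 44.0.0.0/8 -> H2 at depth 8
  add 44.150.0.0/16 -> H2 at depth 16
  add 44.150.0.0/20 -> H6 at depth 20
  lookup 200.112.25.112: bits 1100100001110000000110010111 walk d0:-→d1:-→d2:H1→d3:-→d4:-→d5:-→d6:-→d7:-→d8:H2→d9:-→d10:-→d11:-→d12:-→d13:-→d14:-→d15:-→d16:-→d17:-→d18:-→d19:-→d20:-→d21:-→d22:-→d23:-→d24:-→d25:-→d26:-→d27:-→d28:H2 -> H2

== LOOKUPS ==
["H5","H2","no-route","H2"]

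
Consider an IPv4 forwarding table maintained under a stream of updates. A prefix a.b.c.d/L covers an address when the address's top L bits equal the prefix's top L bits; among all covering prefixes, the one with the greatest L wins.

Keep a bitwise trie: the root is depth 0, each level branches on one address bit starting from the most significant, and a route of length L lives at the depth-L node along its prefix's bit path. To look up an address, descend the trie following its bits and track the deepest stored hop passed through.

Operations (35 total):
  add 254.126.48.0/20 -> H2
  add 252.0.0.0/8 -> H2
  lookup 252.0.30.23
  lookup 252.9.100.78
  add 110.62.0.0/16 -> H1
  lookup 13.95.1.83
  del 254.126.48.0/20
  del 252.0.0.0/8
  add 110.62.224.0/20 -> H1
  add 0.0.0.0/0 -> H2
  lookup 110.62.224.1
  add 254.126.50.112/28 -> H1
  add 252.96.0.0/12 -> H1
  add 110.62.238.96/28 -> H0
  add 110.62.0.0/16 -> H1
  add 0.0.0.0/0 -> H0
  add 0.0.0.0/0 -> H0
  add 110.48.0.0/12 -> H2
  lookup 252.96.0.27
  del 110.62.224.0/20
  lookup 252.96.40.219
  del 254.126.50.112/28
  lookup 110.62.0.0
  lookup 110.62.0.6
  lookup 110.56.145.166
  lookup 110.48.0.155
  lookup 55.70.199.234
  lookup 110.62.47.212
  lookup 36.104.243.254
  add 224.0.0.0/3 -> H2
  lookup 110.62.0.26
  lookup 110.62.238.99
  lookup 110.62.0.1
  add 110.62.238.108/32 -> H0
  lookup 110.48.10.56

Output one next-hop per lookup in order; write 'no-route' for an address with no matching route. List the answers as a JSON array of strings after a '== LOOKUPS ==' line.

Apply in order:
  + 254.126.48.0/20 (H2) depth=20
  + 252.0.0.0/8 (H2) depth=8
  Q 252.0.30.23: descend 11111100 ; hops seen [H2] ; pick H2
  Q 252.9.100.78: descend 11111100 ; hops seen [H2] ; pick H2
  + 110.62.0.0/16 (H1) depth=16
  Q 13.95.1.83: descend 0 ; hops seen [∅] ; pick no-route
  - 254.126.48.0/20 clear@20
  - 252.0.0.0/8 clear@8
  + 110.62.224.0/20 (H1) depth=20
  + 0.0.0.0/0 (H2) depth=0
  Q 110.62.224.1: descend 01101110001111101110 ; hops seen [H2,H1,H1] ; pick H1
  + 254.126.50.112/28 (H1) depth=28
  + 252.96.0.0/12 (H1) depth=12
  + 110.62.238.96/28 (H0) depth=28
  + 110.62.0.0/16 (H1) depth=16
  + 0.0.0.0/0 (H0) depth=0
  + 0.0.0.0/0 (H0) depth=0
  + 110.48.0.0/12 (H2) depth=12
  Q 252.96.0.27: descend 111111000110 ; hops seen [H0,H1] ; pick H1
  - 110.62.224.0/20 clear@20
  Q 252.96.40.219: descend 111111000110 ; hops seen [H0,H1] ; pick H1
  - 254.126.50.112/28 clear@28
  Q 110.62.0.0: descend 0110111000111110 ; hops seen [H0,H2,H1] ; pick H1
  Q 110.62.0.6: descend 0110111000111110 ; hops seen [H0,H2,H1] ; pick H1
  Q 110.56.145.166: descend 0110111000111 ; hops seen [H0,H2] ; pick H2
  Q 110.48.0.155: descend 011011100011 ; hops seen [H0,H2] ; pick H2
  Q 55.70.199.234: descend 0 ; hops seen [H0] ; pick H0
  Q 110.62.47.212: descend 0110111000111110 ; hops seen [H0,H2,H1] ; pick H1
  Q 36.104.243.254: descend 0 ; hops seen [H0] ; pick H0
  + 224.0.0.0/3 (H2) depth=3
  Q 110.62.0.26: descend 0110111000111110 ; hops seen [H0,H2,H1] ; pick H1
  Q 110.62.238.99: descend 0110111000111110111011100110 ; hops seen [H0,H2,H1,H0] ; pick H0
  Q 110.62.0.1: descend 0110111000111110 ; hops seen [H0,H2,H1] ; pick H1
  + 110.62.238.108/32 (H0) depth=32
  Q 110.48.10.56: descend 011011100011 ; hops seen [H0,H2] ; pick H2

== LOOKUPS ==
["H2","H2","no-route","H1","H1","H1","H1","H1","H2","H2","H0","H1","H0","H1","H0","H1","H2"]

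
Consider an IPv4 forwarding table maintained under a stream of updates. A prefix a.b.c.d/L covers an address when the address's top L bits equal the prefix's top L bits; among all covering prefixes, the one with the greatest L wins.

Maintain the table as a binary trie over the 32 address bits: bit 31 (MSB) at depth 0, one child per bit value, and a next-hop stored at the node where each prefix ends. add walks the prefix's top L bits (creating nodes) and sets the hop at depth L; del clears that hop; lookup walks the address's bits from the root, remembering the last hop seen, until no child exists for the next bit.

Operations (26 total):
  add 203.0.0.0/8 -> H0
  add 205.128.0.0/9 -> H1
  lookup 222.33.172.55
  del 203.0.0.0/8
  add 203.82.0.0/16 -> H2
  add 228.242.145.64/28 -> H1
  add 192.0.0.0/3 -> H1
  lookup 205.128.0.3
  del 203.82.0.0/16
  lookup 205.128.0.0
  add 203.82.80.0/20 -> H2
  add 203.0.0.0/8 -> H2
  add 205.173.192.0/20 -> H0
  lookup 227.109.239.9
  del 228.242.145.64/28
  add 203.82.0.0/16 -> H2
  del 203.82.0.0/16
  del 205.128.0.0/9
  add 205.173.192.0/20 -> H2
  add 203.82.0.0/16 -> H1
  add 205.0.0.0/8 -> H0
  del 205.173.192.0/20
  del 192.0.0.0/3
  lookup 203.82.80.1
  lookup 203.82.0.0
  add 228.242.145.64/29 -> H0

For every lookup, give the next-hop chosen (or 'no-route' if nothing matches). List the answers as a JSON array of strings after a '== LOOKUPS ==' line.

Trace:
  + 203.0.0.0/8 (H0) depth=8
  + 205.128.0.0/9 (H1) depth=9
  ? 222.33.172.55  path d0:-→d1:-→d2:-→d3:-  best=no-route
  del 203.0.0.0/8 (clear depth 8)
  + 203.82.0.0/16 (H2) depth=16
  + 228.242.145.64/28 (H1) depth=28
  + 192.0.0.0/3 (H1) depth=3
  ? 205.128.0.3  path d0:-→d1:-→d2:-→d3:H1→d4:-→d5:-→d6:-→d7:-→d8:-→d9:H1  best=H1
  del 203.82.0.0/16 (clear depth 16)
  ? 205.128.0.0  path d0:-→d1:-→d2:-→d3:H1→d4:-→d5:-→d6:-→d7:-→d8:-→d9:H1  best=H1
  + 203.82.80.0/20 (H2) depth=20
  + 203.0.0.0/8 (H2) depth=8
  + 205.173.192.0/20 (H0) depth=20
  ? 227.109.239.9  path d0:-→d1:-→d2:-→d3:-→d4:-→d5:-  best=no-route
  del 228.242.145.64/28 (clear depth 28)
  + 203.82.0.0/16 (H2) depth=16
  del 203.82.0.0/16 (clear depth 16)
  del 205.128.0.0/9 (clear depth 9)
  + 205.173.192.0/20 (H2) depth=20
  + 203.82.0.0/16 (H1) depth=16
  + 205.0.0.0/8 (H0) depth=8
  del 205.173.192.0/20 (clear depth 20)
  del 192.0.0.0/3 (clear depth 3)
  ? 203.82.80.1  path d0:-→d1:-→d2:-→d3:-→d4:-→d5:-→d6:-→d7:-→d8:H2→d9:-→d10:-→d11:-→d12:-→d13:-→d14:-→d15:-→d16:H1→d17:-→d18:-→d19:-→d20:H2  best=H2
  ? 203.82.0.0  path d0:-→d1:-→d2:-→d3:-→d4:-→d5:-→d6:-→d7:-→d8:H2→d9:-→d10:-→d11:-→d12:-→d13:-→d14:-→d15:-→d16:H1→d17:-  best=H1
  + 228.242.145.64/29 (H0) depth=29

== LOOKUPS ==
["no-route","H1","H1","no-route","H2","H1"]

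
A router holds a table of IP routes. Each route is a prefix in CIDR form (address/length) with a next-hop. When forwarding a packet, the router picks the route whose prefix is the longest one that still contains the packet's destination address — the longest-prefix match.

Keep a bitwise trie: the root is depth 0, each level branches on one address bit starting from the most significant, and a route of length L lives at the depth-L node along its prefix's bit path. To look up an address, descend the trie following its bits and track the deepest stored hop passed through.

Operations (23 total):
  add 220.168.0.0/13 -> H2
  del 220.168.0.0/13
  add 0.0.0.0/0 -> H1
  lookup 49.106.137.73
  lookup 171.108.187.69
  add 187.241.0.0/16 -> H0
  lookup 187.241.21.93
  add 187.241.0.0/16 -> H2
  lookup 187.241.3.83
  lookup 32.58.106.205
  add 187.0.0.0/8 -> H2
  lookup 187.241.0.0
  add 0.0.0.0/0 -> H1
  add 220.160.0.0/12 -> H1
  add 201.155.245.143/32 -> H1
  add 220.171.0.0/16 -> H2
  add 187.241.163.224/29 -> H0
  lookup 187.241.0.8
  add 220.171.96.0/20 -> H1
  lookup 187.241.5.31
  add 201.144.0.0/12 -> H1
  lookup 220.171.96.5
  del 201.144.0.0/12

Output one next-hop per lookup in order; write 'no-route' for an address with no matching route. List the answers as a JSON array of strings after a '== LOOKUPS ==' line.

Trace:
  + 220.168.0.0/13 (H2) depth=13
  - 220.168.0.0/13 clear@13
  + 0.0.0.0/0 (H1) depth=0
  Q 49.106.137.73: descend ε ; hops seen [H1] ; pick H1
  Q 171.108.187.69: descend 1 ; hops seen [H1] ; pick H1
  + 187.241.0.0/16 (H0) depth=16
  Q 187.241.21.93: descend 1011101111110001 ; hops seen [H1,H0] ; pick H0
  + 187.241.0.0/16 (H2) depth=16
  Q 187.241.3.83: descend 1011101111110001 ; hops seen [H1,H2] ; pick H2
  Q 32.58.106.205: descend ε ; hops seen [H1] ; pick H1
  + 187.0.0.0/8 (H2) depth=8
  Q 187.241.0.0: descend 1011101111110001 ; hops seen [H1,H2,H2] ; pick H2
  + 0.0.0.0/0 (H1) depth=0
  + 220.160.0.0/12 (H1) depth=12
  + 201.155.245.143/32 (H1) depth=32
  + 220.171.0.0/16 (H2) depth=16
  + 187.241.163.224/29 (H0) depth=29
  Q 187.241.0.8: descend 1011101111110001 ; hops seen [H1,H2,H2] ; pick H2
  + 220.171.96.0/20 (H1) depth=20
  Q 187.241.5.31: descend 1011101111110001 ; hops seen [H1,H2,H2] ; pick H2
  + 201.144.0.0/12 (H1) depth=12
  Q 220.171.96.5: descend 11011100101010110110 ; hops seen [H1,H1,H2,H1] ; pick H1
  - 201.144.0.0/12 clear@12

== LOOKUPS ==
["H1","H1","H0","H2","H1","H2","H2","H2","H1"]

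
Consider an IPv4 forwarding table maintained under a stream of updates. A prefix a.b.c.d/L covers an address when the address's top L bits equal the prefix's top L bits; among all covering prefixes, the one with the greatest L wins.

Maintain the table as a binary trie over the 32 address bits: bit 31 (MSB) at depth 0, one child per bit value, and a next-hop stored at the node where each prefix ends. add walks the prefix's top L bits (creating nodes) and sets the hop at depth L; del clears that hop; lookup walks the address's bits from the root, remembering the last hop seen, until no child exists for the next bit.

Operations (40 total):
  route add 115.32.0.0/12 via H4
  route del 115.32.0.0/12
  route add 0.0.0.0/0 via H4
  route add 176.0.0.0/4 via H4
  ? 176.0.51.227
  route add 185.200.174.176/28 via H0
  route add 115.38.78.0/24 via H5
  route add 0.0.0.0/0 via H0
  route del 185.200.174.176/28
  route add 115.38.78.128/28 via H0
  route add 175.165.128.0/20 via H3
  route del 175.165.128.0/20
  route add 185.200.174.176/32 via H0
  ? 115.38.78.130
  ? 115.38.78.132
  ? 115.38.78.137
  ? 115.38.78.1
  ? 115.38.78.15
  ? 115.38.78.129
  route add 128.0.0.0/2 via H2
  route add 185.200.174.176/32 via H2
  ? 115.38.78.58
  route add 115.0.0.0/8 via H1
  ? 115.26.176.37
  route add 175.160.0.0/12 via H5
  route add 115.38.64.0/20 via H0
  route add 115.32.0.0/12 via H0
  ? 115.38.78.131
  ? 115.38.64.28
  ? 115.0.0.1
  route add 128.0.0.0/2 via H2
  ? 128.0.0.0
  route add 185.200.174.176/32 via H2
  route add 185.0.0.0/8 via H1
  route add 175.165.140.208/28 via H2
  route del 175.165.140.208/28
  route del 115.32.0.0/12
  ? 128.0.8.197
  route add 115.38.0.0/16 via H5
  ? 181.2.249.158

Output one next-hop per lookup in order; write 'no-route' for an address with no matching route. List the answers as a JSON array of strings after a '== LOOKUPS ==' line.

Apply in order:
  + 115.32.0.0/12 (H4) depth=12
  del 115.32.0.0/12 (clear depth 12)
  + 0.0.0.0/0 (H4) depth=0
  + 176.0.0.0/4 (H4) depth=4
  lookup 176.0.51.227: bits 1011 walk d0:H4→d1:-→d2:-→d3:-→d4:H4 -> H4
  + 185.200.174.176/28 (H0) depth=28
  + 115.38.78.0/24 (H5) depth=24
  + 0.0.0.0/0 (H0) depth=0
  del 185.200.174.176/28 (clear depth 28)
  + 115.38.78.128/28 (H0) depth=28
  + 175.165.128.0/20 (H3) depth=20
  del 175.165.128.0/20 (clear depth 20)
  + 185.200.174.176/32 (H0) depth=32
  lookup 115.38.78.130: bits 0111001100100110010011101000 walk d0:H0→d1:-→d2:-→d3:-→d4:-→d5:-→d6:-→d7:-→d8:-→d9:-→d10:-→d11:-→d12:-→d13:-→d14:-→d15:-→d16:-→d17:-→d18:-→d19:-→d20:-→d21:-→d22:-→d23:-→d24:H5→d25:-→d26:-→d27:-→d28:H0 -> H0
  lookup 115.38.78.132: bits 0111001100100110010011101000 walk d0:H0→d1:-→d2:-→d3:-→d4:-→d5:-→d6:-→d7:-→d8:-→d9:-→d10:-→d11:-→d12:-→d13:-→d14:-→d15:-→d16:-→d17:-→d18:-→d19:-→d20:-→d21:-→d22:-→d23:-→d24:H5→d25:-→d26:-→d27:-→d28:H0 -> H0
  lookup 115.38.78.137: bits 0111001100100110010011101000 walk d0:H0→d1:-→d2:-→d3:-→d4:-→d5:-→d6:-→d7:-→d8:-→d9:-→d10:-→d11:-→d12:-→d13:-→d14:-→d15:-→d16:-→d17:-→d18:-→d19:-→d20:-→d21:-→d22:-→d23:-→d24:H5→d25:-→d26:-→d27:-→d28:H0 -> H0
  lookup 115.38.78.1: bits 011100110010011001001110 walk d0:H0→d1:-→d2:-→d3:-→d4:-→d5:-→d6:-→d7:-→d8:-→d9:-→d10:-→d11:-→d12:-→d13:-→d14:-→d15:-→d16:-→d17:-→d18:-→d19:-→d20:-→d21:-→d22:-→d23:-→d24:H5 -> H5
  lookup 115.38.78.15: bits 011100110010011001001110 walk d0:H0→d1:-→d2:-→d3:-→d4:-→d5:-→d6:-→d7:-→d8:-→d9:-→d10:-→d11:-→d12:-→d13:-→d14:-→d15:-→d16:-→d17:-→d18:-→d19:-→d20:-→d21:-→d22:-→d23:-→d24:H5 -> H5
  lookup 115.38.78.129: bits 0111001100100110010011101000 walk d0:H0→d1:-→d2:-→d3:-→d4:-→d5:-→d6:-→d7:-→d8:-→d9:-→d10:-→d11:-→d12:-→d13:-→d14:-→d15:-→d16:-→d17:-→d18:-→d19:-→d20:-→d21:-→d22:-→d23:-→d24:H5→d25:-→d26:-→d27:-→d28:H0 -> H0
  + 128.0.0.0/2 (H2) depth=2
  + 185.200.174.176/32 (H2) depth=32
  lookup 115.38.78.58: bits 011100110010011001001110 walk d0:H0→d1:-→d2:-→d3:-→d4:-→d5:-→d6:-→d7:-→d8:-→d9:-→d10:-→d11:-→d12:-→d13:-→d14:-→d15:-→d16:-→d17:-→d18:-→d19:-→d20:-→d21:-→d22:-→d23:-→d24:H5 -> H5
  + 115.0.0.0/8 (H1) depth=8
  lookup 115.26.176.37: bits 0111001100 walk d0:H0→d1:-→d2:-→d3:-→d4:-→d5:-→d6:-→d7:-→d8:H1→d9:-→d10:- -> H1
  + 175.160.0.0/12 (H5) depth=12
  + 115.38.64.0/20 (H0) depth=20
  + 115.32.0.0/12 (H0) depth=12
  lookup 115.38.78.131: bits 0111001100100110010011101000 walk d0:H0→d1:-→d2:-→d3:-→d4:-→d5:-→d6:-→d7:-→d8:H1→d9:-→d10:-→d11:-→d12:H0→d13:-→d14:-→d15:-→d16:-→d17:-→d18:-→d19:-→d20:H0→d21:-→d22:-→d23:-→d24:H5→d25:-→d26:-→d27:-→d28:H0 -> H0
  lookup 115.38.64.28: bits 01110011001001100100 walk d0:H0→d1:-→d2:-→d3:-→d4:-→d5:-→d6:-→d7:-→d8:H1→d9:-→d10:-→d11:-→d12:H0→d13:-→d14:-→d15:-→d16:-→d17:-→d18:-→d19:-→d20:H0 -> H0
  lookup 115.0.0.1: bits 0111001100 walk d0:H0→d1:-→d2:-→d3:-→d4:-→d5:-→d6:-→d7:-→d8:H1→d9:-→d10:- -> H1
  + 128.0.0.0/2 (H2) depth=2
  lookup 128.0.0.0: bits 10 walk d0:H0→d1:-→d2:H2 -> H2
  + 185.200.174.176/32 (H2) depth=32
  + 185.0.0.0/8 (H1) depth=8
  + 175.165.140.208/28 (H2) depth=28
  del 175.165.140.208/28 (clear depth 28)
  del 115.32.0.0/12 (clear depth 12)
  lookup 128.0.8.197: bits 10 walk d0:H0→d1:-→d2:H2 -> H2
  + 115.38.0.0/16 (H5) depth=16
  lookup 181.2.249.158: bits 1011 walk d0:H0→d1:-→d2:H2→d3:-→d4:H4 -> H4

== LOOKUPS ==
["H4","H0","H0","H0","H5","H5","H0","H5","H1","H0","H0","H1","H2","H2","H4"]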